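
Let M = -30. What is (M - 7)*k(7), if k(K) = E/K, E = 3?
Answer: -111/7 ≈ -15.857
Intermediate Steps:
k(K) = 3/K
(M - 7)*k(7) = (-30 - 7)*(3/7) = -111/7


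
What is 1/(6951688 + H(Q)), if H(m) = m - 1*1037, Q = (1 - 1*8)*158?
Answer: 1/6949545 ≈ 1.4389e-7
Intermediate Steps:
Q = -1106 (Q = (1 - 8)*158 = -7*158 = -1106)
H(m) = -1037 + m (H(m) = m - 1037 = -1037 + m)
1/(6951688 + H(Q)) = 1/(6951688 + (-1037 - 1106)) = 1/(6951688 - 2143) = 1/6949545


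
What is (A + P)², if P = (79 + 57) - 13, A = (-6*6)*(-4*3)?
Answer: 308025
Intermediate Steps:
A = 432 (A = -36*(-12) = 432)
P = 123 (P = 136 - 13 = 123)
(A + P)² = (432 + 123)² = 555² = 308025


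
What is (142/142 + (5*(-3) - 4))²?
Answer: 324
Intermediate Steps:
(142/142 + (5*(-3) - 4))² = (142*(1/142) + (-15 - 4))² = (1 - 19)² = (-18)² = 324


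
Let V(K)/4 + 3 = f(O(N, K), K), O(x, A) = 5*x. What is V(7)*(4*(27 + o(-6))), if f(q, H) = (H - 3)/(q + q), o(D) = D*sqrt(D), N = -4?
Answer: -6696/5 + 1488*I*sqrt(6)/5 ≈ -1339.2 + 728.97*I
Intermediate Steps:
o(D) = D**(3/2)
f(q, H) = (-3 + H)/(2*q) (f(q, H) = (-3 + H)/((2*q)) = (-3 + H)*(1/(2*q)) = (-3 + H)/(2*q))
V(K) = -117/10 - K/10 (V(K) = -12 + 4*((-3 + K)/(2*((5*(-4))))) = -12 + 4*((1/2)*(-3 + K)/(-20)) = -12 + 4*((1/2)*(-1/20)*(-3 + K)) = -12 + 4*(3/40 - K/40) = -12 + (3/10 - K/10) = -117/10 - K/10)
V(7)*(4*(27 + o(-6))) = (-117/10 - 1/10*7)*(4*(27 + (-6)**(3/2))) = (-117/10 - 7/10)*(4*(27 - 6*I*sqrt(6))) = -62*(108 - 24*I*sqrt(6))/5 = -6696/5 + 1488*I*sqrt(6)/5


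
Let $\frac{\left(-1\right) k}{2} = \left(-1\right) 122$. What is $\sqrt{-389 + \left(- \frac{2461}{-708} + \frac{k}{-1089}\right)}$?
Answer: $\frac{i \sqrt{5849189023}}{3894} \approx 19.64 i$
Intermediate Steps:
$k = 244$ ($k = - 2 \left(\left(-1\right) 122\right) = \left(-2\right) \left(-122\right) = 244$)
$\sqrt{-389 + \left(- \frac{2461}{-708} + \frac{k}{-1089}\right)} = \sqrt{-389 + \left(- \frac{2461}{-708} + \frac{244}{-1089}\right)} = \sqrt{-389 + \left(\left(-2461\right) \left(- \frac{1}{708}\right) + 244 \left(- \frac{1}{1089}\right)\right)} = \sqrt{-389 + \left(\frac{2461}{708} - \frac{244}{1089}\right)} = \sqrt{-389 + \frac{835759}{257004}} = \sqrt{- \frac{99138797}{257004}} = \frac{i \sqrt{5849189023}}{3894}$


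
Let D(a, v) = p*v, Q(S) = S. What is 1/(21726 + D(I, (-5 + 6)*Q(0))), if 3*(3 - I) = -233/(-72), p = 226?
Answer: 1/21726 ≈ 4.6028e-5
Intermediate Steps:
I = 415/216 (I = 3 - (-233)/(3*(-72)) = 3 - (-233)*(-1)/(3*72) = 3 - ⅓*233/72 = 3 - 233/216 = 415/216 ≈ 1.9213)
D(a, v) = 226*v
1/(21726 + D(I, (-5 + 6)*Q(0))) = 1/(21726 + 226*((-5 + 6)*0)) = 1/(21726 + 226*(1*0)) = 1/(21726 + 226*0) = 1/(21726 + 0) = 1/21726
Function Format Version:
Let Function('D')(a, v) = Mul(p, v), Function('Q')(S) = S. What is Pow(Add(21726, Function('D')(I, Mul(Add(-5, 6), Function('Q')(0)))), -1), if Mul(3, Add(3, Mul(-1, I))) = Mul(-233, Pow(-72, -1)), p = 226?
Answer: Rational(1, 21726) ≈ 4.6028e-5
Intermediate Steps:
I = Rational(415, 216) (I = Add(3, Mul(Rational(-1, 3), Mul(-233, Pow(-72, -1)))) = Add(3, Mul(Rational(-1, 3), Mul(-233, Rational(-1, 72)))) = Add(3, Mul(Rational(-1, 3), Rational(233, 72))) = Add(3, Rational(-233, 216)) = Rational(415, 216) ≈ 1.9213)
Function('D')(a, v) = Mul(226, v)
Pow(Add(21726, Function('D')(I, Mul(Add(-5, 6), Function('Q')(0)))), -1) = Pow(Add(21726, Mul(226, Mul(Add(-5, 6), 0))), -1) = Pow(Add(21726, Mul(226, Mul(1, 0))), -1) = Pow(Add(21726, Mul(226, 0)), -1) = Pow(Add(21726, 0), -1) = Pow(21726, -1) = Rational(1, 21726)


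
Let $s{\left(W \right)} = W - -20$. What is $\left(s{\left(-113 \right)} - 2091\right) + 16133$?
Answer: $13949$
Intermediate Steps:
$s{\left(W \right)} = 20 + W$ ($s{\left(W \right)} = W + 20 = 20 + W$)
$\left(s{\left(-113 \right)} - 2091\right) + 16133 = \left(\left(20 - 113\right) - 2091\right) + 16133 = \left(-93 - 2091\right) + 16133 = -2184 + 16133 = 13949$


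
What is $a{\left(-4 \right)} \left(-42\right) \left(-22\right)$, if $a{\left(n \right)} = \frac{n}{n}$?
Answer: $924$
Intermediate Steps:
$a{\left(n \right)} = 1$
$a{\left(-4 \right)} \left(-42\right) \left(-22\right) = 1 \left(-42\right) \left(-22\right) = \left(-42\right) \left(-22\right) = 924$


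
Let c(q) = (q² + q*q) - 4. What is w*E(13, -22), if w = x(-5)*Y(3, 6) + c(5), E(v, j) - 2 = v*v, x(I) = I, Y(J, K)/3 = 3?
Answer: 171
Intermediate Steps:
Y(J, K) = 9 (Y(J, K) = 3*3 = 9)
c(q) = -4 + 2*q² (c(q) = (q² + q²) - 4 = 2*q² - 4 = -4 + 2*q²)
E(v, j) = 2 + v² (E(v, j) = 2 + v*v = 2 + v²)
w = 1 (w = -5*9 + (-4 + 2*5²) = -45 + (-4 + 2*25) = -45 + (-4 + 50) = -45 + 46 = 1)
w*E(13, -22) = 1*(2 + 13²) = 1*(2 + 169) = 1*171 = 171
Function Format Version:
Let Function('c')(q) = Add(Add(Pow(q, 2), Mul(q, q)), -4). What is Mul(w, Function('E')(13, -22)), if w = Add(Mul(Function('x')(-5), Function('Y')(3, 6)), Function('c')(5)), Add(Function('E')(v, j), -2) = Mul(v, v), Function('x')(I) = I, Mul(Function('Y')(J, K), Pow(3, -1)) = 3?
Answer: 171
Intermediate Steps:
Function('Y')(J, K) = 9 (Function('Y')(J, K) = Mul(3, 3) = 9)
Function('c')(q) = Add(-4, Mul(2, Pow(q, 2))) (Function('c')(q) = Add(Add(Pow(q, 2), Pow(q, 2)), -4) = Add(Mul(2, Pow(q, 2)), -4) = Add(-4, Mul(2, Pow(q, 2))))
Function('E')(v, j) = Add(2, Pow(v, 2)) (Function('E')(v, j) = Add(2, Mul(v, v)) = Add(2, Pow(v, 2)))
w = 1 (w = Add(Mul(-5, 9), Add(-4, Mul(2, Pow(5, 2)))) = Add(-45, Add(-4, Mul(2, 25))) = Add(-45, Add(-4, 50)) = Add(-45, 46) = 1)
Mul(w, Function('E')(13, -22)) = Mul(1, Add(2, Pow(13, 2))) = Mul(1, Add(2, 169)) = Mul(1, 171) = 171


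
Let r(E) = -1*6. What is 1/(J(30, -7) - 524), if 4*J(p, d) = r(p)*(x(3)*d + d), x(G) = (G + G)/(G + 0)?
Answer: -2/985 ≈ -0.0020305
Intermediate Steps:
x(G) = 2 (x(G) = (2*G)/G = 2)
r(E) = -6
J(p, d) = -9*d/2 (J(p, d) = (-6*(2*d + d))/4 = (-18*d)/4 = -9*d/2)
1/(J(30, -7) - 524) = 1/(-9/2*(-7) - 524) = 1/(63/2 - 524) = 1/(-985/2) = -2/985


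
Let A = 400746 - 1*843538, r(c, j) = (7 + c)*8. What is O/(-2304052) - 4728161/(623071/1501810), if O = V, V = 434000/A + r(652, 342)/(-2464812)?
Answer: -19928521543815227073498305431/1748659977911100097683 ≈ -1.1396e+7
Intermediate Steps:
r(c, j) = 56 + 8*c
A = -442792 (A = 400746 - 843538 = -442792)
V = -4785994676/4872317121 (V = 434000/(-442792) + (56 + 8*652)/(-2464812) = 434000*(-1/442792) + (56 + 5216)*(-1/2464812) = -7750/7907 + 5272*(-1/2464812) = -7750/7907 - 1318/616203 = -4785994676/4872317121 ≈ -0.98228)
O = -4785994676/4872317121 ≈ -0.98228
O/(-2304052) - 4728161/(623071/1501810) = -4785994676/4872317121/(-2304052) - 4728161/(623071/1501810) = -4785994676/4872317121*(-1/2304052) - 4728161/(623071*(1/1501810)) = 1196498669/2806518001818573 - 4728161/623071/1501810 = 1196498669/2806518001818573 - 4728161*1501810/623071 = 1196498669/2806518001818573 - 7100799471410/623071 = -19928521543815227073498305431/1748659977911100097683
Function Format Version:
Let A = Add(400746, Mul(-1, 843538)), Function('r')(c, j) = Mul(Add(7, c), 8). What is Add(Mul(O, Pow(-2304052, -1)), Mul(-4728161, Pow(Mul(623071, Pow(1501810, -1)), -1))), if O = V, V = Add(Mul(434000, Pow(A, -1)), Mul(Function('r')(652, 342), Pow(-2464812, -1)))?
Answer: Rational(-19928521543815227073498305431, 1748659977911100097683) ≈ -1.1396e+7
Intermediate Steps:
Function('r')(c, j) = Add(56, Mul(8, c))
A = -442792 (A = Add(400746, -843538) = -442792)
V = Rational(-4785994676, 4872317121) (V = Add(Mul(434000, Pow(-442792, -1)), Mul(Add(56, Mul(8, 652)), Pow(-2464812, -1))) = Add(Mul(434000, Rational(-1, 442792)), Mul(Add(56, 5216), Rational(-1, 2464812))) = Add(Rational(-7750, 7907), Mul(5272, Rational(-1, 2464812))) = Add(Rational(-7750, 7907), Rational(-1318, 616203)) = Rational(-4785994676, 4872317121) ≈ -0.98228)
O = Rational(-4785994676, 4872317121) ≈ -0.98228
Add(Mul(O, Pow(-2304052, -1)), Mul(-4728161, Pow(Mul(623071, Pow(1501810, -1)), -1))) = Add(Mul(Rational(-4785994676, 4872317121), Pow(-2304052, -1)), Mul(-4728161, Pow(Mul(623071, Pow(1501810, -1)), -1))) = Add(Mul(Rational(-4785994676, 4872317121), Rational(-1, 2304052)), Mul(-4728161, Pow(Mul(623071, Rational(1, 1501810)), -1))) = Add(Rational(1196498669, 2806518001818573), Mul(-4728161, Pow(Rational(623071, 1501810), -1))) = Add(Rational(1196498669, 2806518001818573), Mul(-4728161, Rational(1501810, 623071))) = Add(Rational(1196498669, 2806518001818573), Rational(-7100799471410, 623071)) = Rational(-19928521543815227073498305431, 1748659977911100097683)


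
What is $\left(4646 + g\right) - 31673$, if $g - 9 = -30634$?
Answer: $-57652$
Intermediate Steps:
$g = -30625$ ($g = 9 - 30634 = -30625$)
$\left(4646 + g\right) - 31673 = \left(4646 - 30625\right) - 31673 = -25979 - 31673 = -57652$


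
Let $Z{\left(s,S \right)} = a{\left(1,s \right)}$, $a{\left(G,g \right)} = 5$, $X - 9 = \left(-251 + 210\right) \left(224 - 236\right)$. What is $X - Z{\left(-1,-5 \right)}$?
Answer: $496$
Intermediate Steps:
$X = 501$ ($X = 9 + \left(-251 + 210\right) \left(224 - 236\right) = 9 - -492 = 9 + 492 = 501$)
$Z{\left(s,S \right)} = 5$
$X - Z{\left(-1,-5 \right)} = 501 - 5 = 496$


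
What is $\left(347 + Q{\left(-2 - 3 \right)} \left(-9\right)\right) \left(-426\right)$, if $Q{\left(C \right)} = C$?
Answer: $-166992$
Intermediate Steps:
$\left(347 + Q{\left(-2 - 3 \right)} \left(-9\right)\right) \left(-426\right) = \left(347 + \left(-2 - 3\right) \left(-9\right)\right) \left(-426\right) = \left(347 - -45\right) \left(-426\right) = \left(347 + 45\right) \left(-426\right) = 392 \left(-426\right) = -166992$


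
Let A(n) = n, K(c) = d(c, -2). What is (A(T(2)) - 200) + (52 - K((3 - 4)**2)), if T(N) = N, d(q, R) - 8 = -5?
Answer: -149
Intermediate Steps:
d(q, R) = 3 (d(q, R) = 8 - 5 = 3)
K(c) = 3
(A(T(2)) - 200) + (52 - K((3 - 4)**2)) = (2 - 200) + (52 - 1*3) = -198 + (52 - 3) = -198 + 49 = -149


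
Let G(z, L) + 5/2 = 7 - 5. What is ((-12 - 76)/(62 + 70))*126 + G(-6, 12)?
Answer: -169/2 ≈ -84.500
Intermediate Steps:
G(z, L) = -1/2 (G(z, L) = -5/2 + (7 - 5) = -5/2 + 2 = -1/2)
((-12 - 76)/(62 + 70))*126 + G(-6, 12) = ((-12 - 76)/(62 + 70))*126 - 1/2 = -88/132*126 - 1/2 = -88*1/132*126 - 1/2 = -2/3*126 - 1/2 = -84 - 1/2 = -169/2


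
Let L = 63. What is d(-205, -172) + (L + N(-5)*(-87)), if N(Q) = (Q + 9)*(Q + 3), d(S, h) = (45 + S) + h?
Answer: 427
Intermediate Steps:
d(S, h) = 45 + S + h
N(Q) = (3 + Q)*(9 + Q) (N(Q) = (9 + Q)*(3 + Q) = (3 + Q)*(9 + Q))
d(-205, -172) + (L + N(-5)*(-87)) = (45 - 205 - 172) + (63 + (27 + (-5)² + 12*(-5))*(-87)) = -332 + (63 + (27 + 25 - 60)*(-87)) = -332 + (63 - 8*(-87)) = -332 + (63 + 696) = -332 + 759 = 427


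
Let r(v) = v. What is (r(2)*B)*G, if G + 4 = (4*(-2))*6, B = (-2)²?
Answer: -416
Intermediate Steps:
B = 4
G = -52 (G = -4 + (4*(-2))*6 = -4 - 8*6 = -4 - 48 = -52)
(r(2)*B)*G = (2*4)*(-52) = 8*(-52) = -416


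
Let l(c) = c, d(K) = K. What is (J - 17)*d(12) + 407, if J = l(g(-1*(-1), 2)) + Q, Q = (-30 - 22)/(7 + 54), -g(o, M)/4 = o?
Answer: 8831/61 ≈ 144.77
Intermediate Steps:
g(o, M) = -4*o
Q = -52/61 ≈ -0.85246
J = -296/61 (J = -(-4)*(-1) - 52/61 = -4*1 - 52/61 = -4 - 52/61 = -296/61 ≈ -4.8525)
(J - 17)*d(12) + 407 = (-296/61 - 17)*12 + 407 = -1333/61*12 + 407 = -15996/61 + 407 = 8831/61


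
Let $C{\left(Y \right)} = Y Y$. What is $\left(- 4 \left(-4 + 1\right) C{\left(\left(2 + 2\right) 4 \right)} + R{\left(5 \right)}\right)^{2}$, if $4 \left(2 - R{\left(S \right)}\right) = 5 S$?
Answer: $\frac{150577441}{16} \approx 9.4111 \cdot 10^{6}$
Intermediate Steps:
$R{\left(S \right)} = 2 - \frac{5 S}{4}$
$C{\left(Y \right)} = Y^{2}$
$\left(- 4 \left(-4 + 1\right) C{\left(\left(2 + 2\right) 4 \right)} + R{\left(5 \right)}\right)^{2} = \left(- 4 \left(-4 + 1\right) \left(\left(2 + 2\right) 4\right)^{2} + \left(2 - \frac{25}{4}\right)\right)^{2} = \left(\left(-4\right) \left(-3\right) \left(4 \cdot 4\right)^{2} + \left(2 - \frac{25}{4}\right)\right)^{2} = \left(12 \cdot 16^{2} - \frac{17}{4}\right)^{2} = \left(12 \cdot 256 - \frac{17}{4}\right)^{2} = \left(3072 - \frac{17}{4}\right)^{2} = \left(\frac{12271}{4}\right)^{2} = \frac{150577441}{16}$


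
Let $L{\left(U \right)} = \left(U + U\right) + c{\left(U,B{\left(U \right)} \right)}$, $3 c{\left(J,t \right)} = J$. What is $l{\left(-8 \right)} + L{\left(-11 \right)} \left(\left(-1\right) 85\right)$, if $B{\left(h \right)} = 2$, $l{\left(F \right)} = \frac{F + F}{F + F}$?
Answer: $\frac{6548}{3} \approx 2182.7$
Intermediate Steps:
$l{\left(F \right)} = 1$ ($l{\left(F \right)} = \frac{2 F}{2 F} = 2 F \frac{1}{2 F} = 1$)
$c{\left(J,t \right)} = \frac{J}{3}$
$L{\left(U \right)} = \frac{7 U}{3}$ ($L{\left(U \right)} = \left(U + U\right) + \frac{U}{3} = 2 U + \frac{U}{3} = \frac{7 U}{3}$)
$l{\left(-8 \right)} + L{\left(-11 \right)} \left(\left(-1\right) 85\right) = 1 + \frac{7}{3} \left(-11\right) \left(\left(-1\right) 85\right) = 1 - - \frac{6545}{3} = 1 + \frac{6545}{3} = \frac{6548}{3}$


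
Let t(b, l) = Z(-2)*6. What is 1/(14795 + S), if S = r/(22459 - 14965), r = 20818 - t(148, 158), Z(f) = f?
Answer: 3747/55447280 ≈ 6.7578e-5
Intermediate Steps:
t(b, l) = -12 (t(b, l) = -2*6 = -12)
r = 20830 (r = 20818 - 1*(-12) = 20818 + 12 = 20830)
S = 10415/3747 (S = 20830/(22459 - 14965) = 20830/7494 = 20830*(1/7494) = 10415/3747 ≈ 2.7796)
1/(14795 + S) = 1/(14795 + 10415/3747) = 1/(55447280/3747) = 3747/55447280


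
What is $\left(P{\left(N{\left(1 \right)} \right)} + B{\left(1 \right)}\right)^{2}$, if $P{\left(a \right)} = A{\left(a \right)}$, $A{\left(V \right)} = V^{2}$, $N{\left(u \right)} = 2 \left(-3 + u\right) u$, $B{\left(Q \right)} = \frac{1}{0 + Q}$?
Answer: $289$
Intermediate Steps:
$B{\left(Q \right)} = \frac{1}{Q}$
$N{\left(u \right)} = 2 u \left(-3 + u\right)$
$P{\left(a \right)} = a^{2}$
$\left(P{\left(N{\left(1 \right)} \right)} + B{\left(1 \right)}\right)^{2} = \left(\left(2 \cdot 1 \left(-3 + 1\right)\right)^{2} + 1^{-1}\right)^{2} = \left(\left(2 \cdot 1 \left(-2\right)\right)^{2} + 1\right)^{2} = \left(\left(-4\right)^{2} + 1\right)^{2} = \left(16 + 1\right)^{2} = 17^{2} = 289$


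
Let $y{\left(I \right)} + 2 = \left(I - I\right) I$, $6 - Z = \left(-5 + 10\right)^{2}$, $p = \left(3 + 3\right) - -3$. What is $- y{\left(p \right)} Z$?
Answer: $-38$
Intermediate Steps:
$p = 9$ ($p = 6 + 3 = 9$)
$Z = -19$ ($Z = 6 - \left(-5 + 10\right)^{2} = 6 - 5^{2} = 6 - 25 = -19$)
$y{\left(I \right)} = -2$ ($y{\left(I \right)} = -2 + \left(I - I\right) I = -2 + 0 I = -2 + 0 = -2$)
$- y{\left(p \right)} Z = - \left(-2\right) \left(-19\right) = \left(-1\right) 38 = -38$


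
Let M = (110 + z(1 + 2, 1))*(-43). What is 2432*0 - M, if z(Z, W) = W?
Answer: 4773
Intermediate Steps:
M = -4773 (M = (110 + 1)*(-43) = 111*(-43) = -4773)
2432*0 - M = 2432*0 - 1*(-4773) = 0 + 4773 = 4773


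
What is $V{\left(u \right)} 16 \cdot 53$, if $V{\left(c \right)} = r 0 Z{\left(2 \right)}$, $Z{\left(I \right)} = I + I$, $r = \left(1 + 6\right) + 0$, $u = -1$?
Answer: $0$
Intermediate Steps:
$r = 7$ ($r = 7 + 0 = 7$)
$Z{\left(I \right)} = 2 I$
$V{\left(c \right)} = 0$ ($V{\left(c \right)} = 7 \cdot 0 \cdot 2 \cdot 2 = 0 \cdot 4 = 0$)
$V{\left(u \right)} 16 \cdot 53 = 0 \cdot 16 \cdot 53 = 0 \cdot 848 = 0$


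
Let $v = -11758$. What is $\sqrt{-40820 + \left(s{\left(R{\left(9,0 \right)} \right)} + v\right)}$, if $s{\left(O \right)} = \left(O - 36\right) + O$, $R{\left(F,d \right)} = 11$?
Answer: $4 i \sqrt{3287} \approx 229.33 i$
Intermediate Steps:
$s{\left(O \right)} = -36 + 2 O$ ($s{\left(O \right)} = \left(-36 + O\right) + O = -36 + 2 O$)
$\sqrt{-40820 + \left(s{\left(R{\left(9,0 \right)} \right)} + v\right)} = \sqrt{-40820 + \left(\left(-36 + 2 \cdot 11\right) - 11758\right)} = \sqrt{-40820 + \left(\left(-36 + 22\right) - 11758\right)} = \sqrt{-40820 - 11772} = \sqrt{-52592} = 4 i \sqrt{3287}$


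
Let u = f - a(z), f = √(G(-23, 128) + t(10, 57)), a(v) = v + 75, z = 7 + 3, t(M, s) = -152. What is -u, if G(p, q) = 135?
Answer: 85 - I*√17 ≈ 85.0 - 4.1231*I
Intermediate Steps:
z = 10
a(v) = 75 + v
f = I*√17 (f = √(135 - 152) = √(-17) = I*√17 ≈ 4.1231*I)
u = -85 + I*√17 (u = I*√17 - (75 + 10) = I*√17 - 1*85 = I*√17 - 85 = -85 + I*√17 ≈ -85.0 + 4.1231*I)
-u = -(-85 + I*√17) = 85 - I*√17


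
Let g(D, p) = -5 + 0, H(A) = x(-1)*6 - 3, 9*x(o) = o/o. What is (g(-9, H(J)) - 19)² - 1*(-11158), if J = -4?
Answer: 11734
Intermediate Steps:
x(o) = ⅑ (x(o) = (o/o)/9 = (⅑)*1 = ⅑)
H(A) = -7/3 (H(A) = (⅑)*6 - 3 = ⅔ - 3 = -7/3)
g(D, p) = -5
(g(-9, H(J)) - 19)² - 1*(-11158) = (-5 - 19)² - 1*(-11158) = (-24)² + 11158 = 576 + 11158 = 11734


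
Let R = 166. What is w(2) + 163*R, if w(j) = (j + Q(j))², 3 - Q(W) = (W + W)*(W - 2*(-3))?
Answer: 27787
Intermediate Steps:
Q(W) = 3 - 2*W*(6 + W) (Q(W) = 3 - (W + W)*(W - 2*(-3)) = 3 - 2*W*(W + 6) = 3 - 2*W*(6 + W))
w(j) = (3 - 11*j - 2*j²)² (w(j) = (j + (3 - 12*j - 2*j²))² = (3 - 11*j - 2*j²)²)
w(2) + 163*R = (-3 + 2*2² + 11*2)² + 163*166 = (-3 + 2*4 + 22)² + 27058 = (-3 + 8 + 22)² + 27058 = 27² + 27058 = 729 + 27058 = 27787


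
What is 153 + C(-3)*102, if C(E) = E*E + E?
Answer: 765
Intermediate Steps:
C(E) = E + E**2 (C(E) = E**2 + E = E + E**2)
153 + C(-3)*102 = 153 - 3*(1 - 3)*102 = 153 - 3*(-2)*102 = 153 + 6*102 = 153 + 612 = 765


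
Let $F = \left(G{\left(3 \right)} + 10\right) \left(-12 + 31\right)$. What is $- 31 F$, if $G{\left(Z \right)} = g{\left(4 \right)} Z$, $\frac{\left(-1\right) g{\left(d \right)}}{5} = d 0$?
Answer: $-5890$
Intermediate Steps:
$g{\left(d \right)} = 0$ ($g{\left(d \right)} = - 5 d 0 = \left(-5\right) 0 = 0$)
$G{\left(Z \right)} = 0$ ($G{\left(Z \right)} = 0 Z = 0$)
$F = 190$ ($F = \left(0 + 10\right) \left(-12 + 31\right) = 10 \cdot 19 = 190$)
$- 31 F = \left(-31\right) 190 = -5890$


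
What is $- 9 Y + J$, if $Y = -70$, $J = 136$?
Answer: $766$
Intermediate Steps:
$- 9 Y + J = \left(-9\right) \left(-70\right) + 136 = 630 + 136 = 766$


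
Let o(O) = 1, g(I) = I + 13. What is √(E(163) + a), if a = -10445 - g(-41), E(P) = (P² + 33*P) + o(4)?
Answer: 2*√5383 ≈ 146.74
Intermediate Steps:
g(I) = 13 + I
E(P) = 1 + P² + 33*P (E(P) = (P² + 33*P) + 1 = 1 + P² + 33*P)
a = -10417 (a = -10445 - (13 - 41) = -10445 - 1*(-28) = -10445 + 28 = -10417)
√(E(163) + a) = √((1 + 163² + 33*163) - 10417) = √((1 + 26569 + 5379) - 10417) = √(31949 - 10417) = √21532 = 2*√5383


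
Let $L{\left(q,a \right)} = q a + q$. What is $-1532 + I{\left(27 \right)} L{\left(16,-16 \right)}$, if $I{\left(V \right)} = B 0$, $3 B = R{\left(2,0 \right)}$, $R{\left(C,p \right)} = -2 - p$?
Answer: $-1532$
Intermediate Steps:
$B = - \frac{2}{3}$ ($B = \frac{-2 - 0}{3} = \frac{-2 + 0}{3} = \frac{1}{3} \left(-2\right) = - \frac{2}{3} \approx -0.66667$)
$L{\left(q,a \right)} = q + a q$ ($L{\left(q,a \right)} = a q + q = q + a q$)
$I{\left(V \right)} = 0$ ($I{\left(V \right)} = \left(- \frac{2}{3}\right) 0 = 0$)
$-1532 + I{\left(27 \right)} L{\left(16,-16 \right)} = -1532 + 0 \cdot 16 \left(1 - 16\right) = -1532 + 0 \cdot 16 \left(-15\right) = -1532 + 0 \left(-240\right) = -1532 + 0 = -1532$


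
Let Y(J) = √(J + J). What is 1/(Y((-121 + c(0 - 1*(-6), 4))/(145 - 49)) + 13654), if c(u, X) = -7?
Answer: 20481/279647578 - I*√6/279647578 ≈ 7.3239e-5 - 8.7592e-9*I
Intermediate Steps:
Y(J) = √2*√J (Y(J) = √(2*J) = √2*√J)
1/(Y((-121 + c(0 - 1*(-6), 4))/(145 - 49)) + 13654) = 1/(√2*√((-121 - 7)/(145 - 49)) + 13654) = 1/(√2*√(-128/96) + 13654) = 1/(√2*√(-128*1/96) + 13654) = 1/(√2*√(-4/3) + 13654) = 1/(√2*(2*I*√3/3) + 13654) = 1/(2*I*√6/3 + 13654) = 1/(13654 + 2*I*√6/3)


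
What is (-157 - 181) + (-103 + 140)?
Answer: -301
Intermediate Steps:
(-157 - 181) + (-103 + 140) = -338 + 37 = -301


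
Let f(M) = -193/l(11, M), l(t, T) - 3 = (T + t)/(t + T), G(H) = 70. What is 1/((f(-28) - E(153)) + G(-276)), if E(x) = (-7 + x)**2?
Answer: -4/85177 ≈ -4.6961e-5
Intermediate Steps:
l(t, T) = 4 (l(t, T) = 3 + (T + t)/(t + T) = 3 + (T + t)/(T + t) = 3 + 1 = 4)
f(M) = -193/4
1/((f(-28) - E(153)) + G(-276)) = 1/((-193/4 - (-7 + 153)**2) + 70) = 1/((-193/4 - 1*146**2) + 70) = 1/((-193/4 - 1*21316) + 70) = 1/((-193/4 - 21316) + 70) = 1/(-85457/4 + 70) = 1/(-85177/4) = -4/85177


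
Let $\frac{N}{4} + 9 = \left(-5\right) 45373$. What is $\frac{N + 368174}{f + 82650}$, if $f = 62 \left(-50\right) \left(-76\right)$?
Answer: $- \frac{269661}{159125} \approx -1.6946$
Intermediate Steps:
$N = -907496$ ($N = -36 + 4 \left(\left(-5\right) 45373\right) = -36 + 4 \left(-226865\right) = -36 - 907460 = -907496$)
$f = 235600$ ($f = \left(-3100\right) \left(-76\right) = 235600$)
$\frac{N + 368174}{f + 82650} = \frac{-907496 + 368174}{235600 + 82650} = - \frac{539322}{318250} = \left(-539322\right) \frac{1}{318250} = - \frac{269661}{159125}$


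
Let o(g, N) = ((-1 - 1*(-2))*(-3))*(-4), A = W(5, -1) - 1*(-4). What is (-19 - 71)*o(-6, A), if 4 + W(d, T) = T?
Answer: -1080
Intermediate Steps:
W(d, T) = -4 + T
A = -1 (A = (-4 - 1) - 1*(-4) = -5 + 4 = -1)
o(g, N) = 12 (o(g, N) = ((-1 + 2)*(-3))*(-4) = (1*(-3))*(-4) = -3*(-4) = 12)
(-19 - 71)*o(-6, A) = (-19 - 71)*12 = -90*12 = -1080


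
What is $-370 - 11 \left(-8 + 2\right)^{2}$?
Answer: $-766$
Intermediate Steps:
$-370 - 11 \left(-8 + 2\right)^{2} = -370 - 11 \left(-6\right)^{2} = -370 - 396 = -766$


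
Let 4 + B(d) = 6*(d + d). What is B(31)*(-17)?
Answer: -6256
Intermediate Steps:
B(d) = -4 + 12*d (B(d) = -4 + 6*(d + d) = -4 + 6*(2*d) = -4 + 12*d)
B(31)*(-17) = (-4 + 12*31)*(-17) = (-4 + 372)*(-17) = 368*(-17) = -6256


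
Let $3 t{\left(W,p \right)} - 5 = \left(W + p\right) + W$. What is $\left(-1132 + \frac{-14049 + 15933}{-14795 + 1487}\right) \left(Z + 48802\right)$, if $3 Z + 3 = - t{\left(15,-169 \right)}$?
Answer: $- \frac{61290545215}{1109} \approx -5.5266 \cdot 10^{7}$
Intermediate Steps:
$t{\left(W,p \right)} = \frac{5}{3} + \frac{p}{3} + \frac{2 W}{3}$ ($t{\left(W,p \right)} = \frac{5}{3} + \frac{\left(W + p\right) + W}{3} = \frac{5}{3} + \frac{p + 2 W}{3} = \frac{5}{3} + \left(\frac{p}{3} + \frac{2 W}{3}\right) = \frac{5}{3} + \frac{p}{3} + \frac{2 W}{3}$)
$Z = \frac{125}{9}$ ($Z = -1 + \frac{\left(-1\right) \left(\frac{5}{3} + \frac{1}{3} \left(-169\right) + \frac{2}{3} \cdot 15\right)}{3} = -1 + \frac{\left(-1\right) \left(\frac{5}{3} - \frac{169}{3} + 10\right)}{3} = -1 + \frac{\left(-1\right) \left(- \frac{134}{3}\right)}{3} = -1 + \frac{1}{3} \cdot \frac{134}{3} = -1 + \frac{134}{9} = \frac{125}{9} \approx 13.889$)
$\left(-1132 + \frac{-14049 + 15933}{-14795 + 1487}\right) \left(Z + 48802\right) = \left(-1132 + \frac{-14049 + 15933}{-14795 + 1487}\right) \left(\frac{125}{9} + 48802\right) = \left(-1132 + \frac{1884}{-13308}\right) \frac{439343}{9} = \left(-1132 + 1884 \left(- \frac{1}{13308}\right)\right) \frac{439343}{9} = \left(-1132 - \frac{157}{1109}\right) \frac{439343}{9} = \left(- \frac{1255545}{1109}\right) \frac{439343}{9} = - \frac{61290545215}{1109}$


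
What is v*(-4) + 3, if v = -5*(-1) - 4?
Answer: -1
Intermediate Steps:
v = 1 (v = 5 - 4 = 1)
v*(-4) + 3 = 1*(-4) + 3 = -4 + 3 = -1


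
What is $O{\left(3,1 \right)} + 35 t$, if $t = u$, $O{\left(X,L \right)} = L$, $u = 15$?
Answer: $526$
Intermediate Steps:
$t = 15$
$O{\left(3,1 \right)} + 35 t = 1 + 35 \cdot 15 = 1 + 525 = 526$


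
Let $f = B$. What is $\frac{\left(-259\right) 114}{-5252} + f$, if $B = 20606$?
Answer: $\frac{54126119}{2626} \approx 20612.0$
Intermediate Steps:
$f = 20606$
$\frac{\left(-259\right) 114}{-5252} + f = \frac{\left(-259\right) 114}{-5252} + 20606 = \left(-29526\right) \left(- \frac{1}{5252}\right) + 20606 = \frac{14763}{2626} + 20606 = \frac{54126119}{2626}$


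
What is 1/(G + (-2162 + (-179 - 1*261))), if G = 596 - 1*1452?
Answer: -1/3458 ≈ -0.00028918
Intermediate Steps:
G = -856 (G = 596 - 1452 = -856)
1/(G + (-2162 + (-179 - 1*261))) = 1/(-856 + (-2162 + (-179 - 1*261))) = 1/(-856 + (-2162 + (-179 - 261))) = 1/(-856 + (-2162 - 440)) = 1/(-856 - 2602) = 1/(-3458) = -1/3458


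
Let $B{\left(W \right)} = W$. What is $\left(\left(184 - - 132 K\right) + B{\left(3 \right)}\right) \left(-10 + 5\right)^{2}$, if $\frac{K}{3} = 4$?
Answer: $44275$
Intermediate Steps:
$K = 12$ ($K = 3 \cdot 4 = 12$)
$\left(\left(184 - - 132 K\right) + B{\left(3 \right)}\right) \left(-10 + 5\right)^{2} = \left(\left(184 - \left(-132\right) 12\right) + 3\right) \left(-10 + 5\right)^{2} = \left(\left(184 - -1584\right) + 3\right) \left(-5\right)^{2} = \left(\left(184 + 1584\right) + 3\right) 25 = \left(1768 + 3\right) 25 = 1771 \cdot 25 = 44275$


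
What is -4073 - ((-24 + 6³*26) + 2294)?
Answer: -11959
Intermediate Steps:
-4073 - ((-24 + 6³*26) + 2294) = -4073 - ((-24 + 216*26) + 2294) = -4073 - ((-24 + 5616) + 2294) = -4073 - (5592 + 2294) = -4073 - 1*7886 = -4073 - 7886 = -11959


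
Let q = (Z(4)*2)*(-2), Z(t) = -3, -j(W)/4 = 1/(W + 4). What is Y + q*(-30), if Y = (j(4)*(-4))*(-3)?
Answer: -366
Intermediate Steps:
j(W) = -4/(4 + W) (j(W) = -4/(W + 4) = -4/(4 + W))
Y = -6 (Y = (-4/(4 + 4)*(-4))*(-3) = (-4/8*(-4))*(-3) = (-4*⅛*(-4))*(-3) = -½*(-4)*(-3) = 2*(-3) = -6)
q = 12 (q = -3*2*(-2) = -6*(-2) = 12)
Y + q*(-30) = -6 + 12*(-30) = -6 - 360 = -366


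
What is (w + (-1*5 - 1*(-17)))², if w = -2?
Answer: 100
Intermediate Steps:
(w + (-1*5 - 1*(-17)))² = (-2 + (-1*5 - 1*(-17)))² = (-2 + (-5 + 17))² = (-2 + 12)² = 10² = 100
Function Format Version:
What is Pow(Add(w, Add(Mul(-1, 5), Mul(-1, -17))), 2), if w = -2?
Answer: 100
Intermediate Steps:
Pow(Add(w, Add(Mul(-1, 5), Mul(-1, -17))), 2) = Pow(Add(-2, Add(Mul(-1, 5), Mul(-1, -17))), 2) = Pow(Add(-2, Add(-5, 17)), 2) = Pow(Add(-2, 12), 2) = Pow(10, 2) = 100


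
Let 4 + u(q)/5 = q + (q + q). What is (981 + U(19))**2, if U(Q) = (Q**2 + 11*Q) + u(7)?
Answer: 2676496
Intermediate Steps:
u(q) = -20 + 15*q (u(q) = -20 + 5*(q + (q + q)) = -20 + 5*(q + 2*q) = -20 + 5*(3*q) = -20 + 15*q)
U(Q) = 85 + Q**2 + 11*Q (U(Q) = (Q**2 + 11*Q) + (-20 + 15*7) = (Q**2 + 11*Q) + (-20 + 105) = (Q**2 + 11*Q) + 85 = 85 + Q**2 + 11*Q)
(981 + U(19))**2 = (981 + (85 + 19**2 + 11*19))**2 = (981 + (85 + 361 + 209))**2 = (981 + 655)**2 = 1636**2 = 2676496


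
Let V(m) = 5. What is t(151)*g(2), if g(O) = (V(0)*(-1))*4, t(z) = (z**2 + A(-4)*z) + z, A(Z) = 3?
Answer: -468100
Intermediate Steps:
t(z) = z**2 + 4*z (t(z) = (z**2 + 3*z) + z = z**2 + 4*z)
g(O) = -20 (g(O) = (5*(-1))*4 = -5*4 = -20)
t(151)*g(2) = (151*(4 + 151))*(-20) = (151*155)*(-20) = 23405*(-20) = -468100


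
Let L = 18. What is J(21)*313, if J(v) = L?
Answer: 5634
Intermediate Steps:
J(v) = 18
J(21)*313 = 18*313 = 5634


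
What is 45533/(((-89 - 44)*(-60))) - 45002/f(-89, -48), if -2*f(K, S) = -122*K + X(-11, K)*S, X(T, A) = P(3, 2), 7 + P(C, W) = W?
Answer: 611778577/44281020 ≈ 13.816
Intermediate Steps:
P(C, W) = -7 + W
X(T, A) = -5 (X(T, A) = -7 + 2 = -5)
f(K, S) = 61*K + 5*S/2 (f(K, S) = -(-122*K - 5*S)/2 = 61*K + 5*S/2)
45533/(((-89 - 44)*(-60))) - 45002/f(-89, -48) = 45533/(((-89 - 44)*(-60))) - 45002/(61*(-89) + (5/2)*(-48)) = 45533/((-133*(-60))) - 45002/(-5429 - 120) = 45533/7980 - 45002/(-5549) = 45533*(1/7980) - 45002*(-1/5549) = 45533/7980 + 45002/5549 = 611778577/44281020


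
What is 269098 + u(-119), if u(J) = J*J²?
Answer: -1416061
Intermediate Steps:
u(J) = J³
269098 + u(-119) = 269098 + (-119)³ = 269098 - 1685159 = -1416061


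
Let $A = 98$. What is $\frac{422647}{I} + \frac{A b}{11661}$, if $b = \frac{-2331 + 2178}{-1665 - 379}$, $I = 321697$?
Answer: $\frac{239967863623}{182563690894} \approx 1.3144$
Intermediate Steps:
$b = \frac{153}{2044}$ ($b = - \frac{153}{-2044} = \left(-153\right) \left(- \frac{1}{2044}\right) = \frac{153}{2044} \approx 0.074853$)
$\frac{422647}{I} + \frac{A b}{11661} = \frac{422647}{321697} + \frac{98 \cdot \frac{153}{2044}}{11661} = 422647 \cdot \frac{1}{321697} + \frac{1071}{146} \cdot \frac{1}{11661} = \frac{422647}{321697} + \frac{357}{567502} = \frac{239967863623}{182563690894}$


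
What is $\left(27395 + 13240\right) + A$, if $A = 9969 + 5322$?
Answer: $55926$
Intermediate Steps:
$A = 15291$
$\left(27395 + 13240\right) + A = \left(27395 + 13240\right) + 15291 = 40635 + 15291 = 55926$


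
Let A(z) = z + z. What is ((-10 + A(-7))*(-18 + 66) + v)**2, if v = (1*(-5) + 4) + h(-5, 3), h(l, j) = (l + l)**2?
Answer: 1108809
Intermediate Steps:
A(z) = 2*z
h(l, j) = 4*l**2 (h(l, j) = (2*l)**2 = 4*l**2)
v = 99 (v = (1*(-5) + 4) + 4*(-5)**2 = (-5 + 4) + 4*25 = -1 + 100 = 99)
((-10 + A(-7))*(-18 + 66) + v)**2 = ((-10 + 2*(-7))*(-18 + 66) + 99)**2 = ((-10 - 14)*48 + 99)**2 = (-24*48 + 99)**2 = (-1152 + 99)**2 = (-1053)**2 = 1108809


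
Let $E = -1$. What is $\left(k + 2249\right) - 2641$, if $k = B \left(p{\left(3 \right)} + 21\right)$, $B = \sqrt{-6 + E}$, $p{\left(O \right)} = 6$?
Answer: $-392 + 27 i \sqrt{7} \approx -392.0 + 71.435 i$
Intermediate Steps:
$B = i \sqrt{7}$ ($B = \sqrt{-6 - 1} = \sqrt{-7} = i \sqrt{7} \approx 2.6458 i$)
$k = 27 i \sqrt{7}$ ($k = i \sqrt{7} \left(6 + 21\right) = i \sqrt{7} \cdot 27 = 27 i \sqrt{7} \approx 71.435 i$)
$\left(k + 2249\right) - 2641 = \left(27 i \sqrt{7} + 2249\right) - 2641 = \left(2249 + 27 i \sqrt{7}\right) - 2641 = -392 + 27 i \sqrt{7}$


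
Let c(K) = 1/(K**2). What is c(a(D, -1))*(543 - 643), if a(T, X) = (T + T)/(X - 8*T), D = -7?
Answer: -75625/49 ≈ -1543.4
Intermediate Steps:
a(T, X) = 2*T/(X - 8*T) (a(T, X) = (2*T)/(X - 8*T) = 2*T/(X - 8*T))
c(K) = K**(-2)
c(a(D, -1))*(543 - 643) = (543 - 643)/(-2*(-7)/(-1*(-1) + 8*(-7)))**2 = -100/(-2*(-7)/(1 - 56))**2 = -100/(-2*(-7)/(-55))**2 = -100/(-2*(-7)*(-1/55))**2 = -100/(-14/55)**2 = (3025/196)*(-100) = -75625/49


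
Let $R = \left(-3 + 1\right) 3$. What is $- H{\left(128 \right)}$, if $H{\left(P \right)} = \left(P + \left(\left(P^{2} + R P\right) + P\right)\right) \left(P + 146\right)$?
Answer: $-4348928$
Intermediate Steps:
$R = -6$ ($R = \left(-2\right) 3 = -6$)
$H{\left(P \right)} = \left(146 + P\right) \left(P^{2} - 4 P\right)$ ($H{\left(P \right)} = \left(P + \left(\left(P^{2} - 6 P\right) + P\right)\right) \left(P + 146\right) = \left(P + \left(P^{2} - 5 P\right)\right) \left(146 + P\right) = \left(P^{2} - 4 P\right) \left(146 + P\right) = \left(146 + P\right) \left(P^{2} - 4 P\right)$)
$- H{\left(128 \right)} = - 128 \left(-584 + 128^{2} + 142 \cdot 128\right) = - 128 \left(-584 + 16384 + 18176\right) = - 128 \cdot 33976 = \left(-1\right) 4348928 = -4348928$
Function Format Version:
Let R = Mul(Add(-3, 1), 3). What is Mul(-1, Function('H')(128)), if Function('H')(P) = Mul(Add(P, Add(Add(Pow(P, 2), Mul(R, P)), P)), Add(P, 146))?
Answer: -4348928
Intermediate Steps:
R = -6 (R = Mul(-2, 3) = -6)
Function('H')(P) = Mul(Add(146, P), Add(Pow(P, 2), Mul(-4, P))) (Function('H')(P) = Mul(Add(P, Add(Add(Pow(P, 2), Mul(-6, P)), P)), Add(P, 146)) = Mul(Add(P, Add(Pow(P, 2), Mul(-5, P))), Add(146, P)) = Mul(Add(Pow(P, 2), Mul(-4, P)), Add(146, P)) = Mul(Add(146, P), Add(Pow(P, 2), Mul(-4, P))))
Mul(-1, Function('H')(128)) = Mul(-1, Mul(128, Add(-584, Pow(128, 2), Mul(142, 128)))) = Mul(-1, Mul(128, Add(-584, 16384, 18176))) = Mul(-1, Mul(128, 33976)) = Mul(-1, 4348928) = -4348928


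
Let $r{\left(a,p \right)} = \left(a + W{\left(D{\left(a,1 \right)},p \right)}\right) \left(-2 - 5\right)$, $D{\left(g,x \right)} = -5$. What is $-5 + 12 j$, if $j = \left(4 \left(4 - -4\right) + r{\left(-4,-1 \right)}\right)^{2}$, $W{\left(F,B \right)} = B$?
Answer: $53863$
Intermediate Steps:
$r{\left(a,p \right)} = - 7 a - 7 p$ ($r{\left(a,p \right)} = \left(a + p\right) \left(-2 - 5\right) = \left(a + p\right) \left(-7\right) = - 7 a - 7 p$)
$j = 4489$ ($j = \left(4 \left(4 - -4\right) - -35\right)^{2} = \left(4 \left(4 + 4\right) + \left(28 + 7\right)\right)^{2} = \left(4 \cdot 8 + 35\right)^{2} = \left(32 + 35\right)^{2} = 67^{2} = 4489$)
$-5 + 12 j = -5 + 12 \cdot 4489 = -5 + 53868 = 53863$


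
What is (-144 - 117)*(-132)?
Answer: 34452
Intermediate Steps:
(-144 - 117)*(-132) = -261*(-132) = 34452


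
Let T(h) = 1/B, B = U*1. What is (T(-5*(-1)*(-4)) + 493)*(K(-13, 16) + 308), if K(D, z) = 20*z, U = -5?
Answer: 1547392/5 ≈ 3.0948e+5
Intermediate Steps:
B = -5 (B = -5*1 = -5)
T(h) = -⅕ (T(h) = 1/(-5) = -⅕)
(T(-5*(-1)*(-4)) + 493)*(K(-13, 16) + 308) = (-⅕ + 493)*(20*16 + 308) = 2464*(320 + 308)/5 = (2464/5)*628 = 1547392/5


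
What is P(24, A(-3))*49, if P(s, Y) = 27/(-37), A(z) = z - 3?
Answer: -1323/37 ≈ -35.757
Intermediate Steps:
A(z) = -3 + z
P(s, Y) = -27/37 (P(s, Y) = 27*(-1/37) = -27/37)
P(24, A(-3))*49 = -27/37*49 = -1323/37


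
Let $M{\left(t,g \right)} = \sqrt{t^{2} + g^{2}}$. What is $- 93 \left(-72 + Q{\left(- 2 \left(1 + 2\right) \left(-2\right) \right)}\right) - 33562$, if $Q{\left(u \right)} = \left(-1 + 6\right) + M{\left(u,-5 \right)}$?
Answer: $-28540$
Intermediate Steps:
$M{\left(t,g \right)} = \sqrt{g^{2} + t^{2}}$
$Q{\left(u \right)} = 5 + \sqrt{25 + u^{2}}$ ($Q{\left(u \right)} = \left(-1 + 6\right) + \sqrt{\left(-5\right)^{2} + u^{2}} = 5 + \sqrt{25 + u^{2}}$)
$- 93 \left(-72 + Q{\left(- 2 \left(1 + 2\right) \left(-2\right) \right)}\right) - 33562 = - 93 \left(-72 + \left(5 + \sqrt{25 + \left(- 2 \left(1 + 2\right) \left(-2\right)\right)^{2}}\right)\right) - 33562 = - 93 \left(-72 + \left(5 + \sqrt{25 + \left(\left(-2\right) 3 \left(-2\right)\right)^{2}}\right)\right) - 33562 = - 93 \left(-72 + \left(5 + \sqrt{25 + \left(\left(-6\right) \left(-2\right)\right)^{2}}\right)\right) - 33562 = - 93 \left(-72 + \left(5 + \sqrt{25 + 12^{2}}\right)\right) - 33562 = - 93 \left(-72 + \left(5 + \sqrt{25 + 144}\right)\right) - 33562 = - 93 \left(-72 + \left(5 + \sqrt{169}\right)\right) - 33562 = - 93 \left(-72 + \left(5 + 13\right)\right) - 33562 = - 93 \left(-72 + 18\right) - 33562 = \left(-93\right) \left(-54\right) - 33562 = 5022 - 33562 = -28540$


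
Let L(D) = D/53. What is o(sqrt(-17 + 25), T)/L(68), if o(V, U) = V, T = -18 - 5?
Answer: 53*sqrt(2)/34 ≈ 2.2045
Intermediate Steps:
T = -23
L(D) = D/53 (L(D) = D*(1/53) = D/53)
o(sqrt(-17 + 25), T)/L(68) = sqrt(-17 + 25)/(((1/53)*68)) = sqrt(8)/(68/53) = (2*sqrt(2))*(53/68) = 53*sqrt(2)/34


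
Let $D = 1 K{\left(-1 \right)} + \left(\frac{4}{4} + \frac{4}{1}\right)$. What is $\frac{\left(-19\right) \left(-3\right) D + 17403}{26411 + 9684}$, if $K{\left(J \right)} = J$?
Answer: $\frac{17631}{36095} \approx 0.48846$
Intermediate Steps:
$D = 4$ ($D = 1 \left(-1\right) + \left(\frac{4}{4} + \frac{4}{1}\right) = -1 + \left(4 \cdot \frac{1}{4} + 4 \cdot 1\right) = -1 + \left(1 + 4\right) = -1 + 5 = 4$)
$\frac{\left(-19\right) \left(-3\right) D + 17403}{26411 + 9684} = \frac{\left(-19\right) \left(-3\right) 4 + 17403}{26411 + 9684} = \frac{57 \cdot 4 + 17403}{36095} = \left(228 + 17403\right) \frac{1}{36095} = 17631 \cdot \frac{1}{36095} = \frac{17631}{36095}$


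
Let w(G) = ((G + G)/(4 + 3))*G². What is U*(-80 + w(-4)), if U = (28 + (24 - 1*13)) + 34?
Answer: -50224/7 ≈ -7174.9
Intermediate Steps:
w(G) = 2*G³/7 (w(G) = ((2*G)/7)*G² = ((2*G)*(⅐))*G² = (2*G/7)*G² = 2*G³/7)
U = 73 (U = (28 + (24 - 13)) + 34 = (28 + 11) + 34 = 39 + 34 = 73)
U*(-80 + w(-4)) = 73*(-80 + (2/7)*(-4)³) = 73*(-80 + (2/7)*(-64)) = 73*(-80 - 128/7) = 73*(-688/7) = -50224/7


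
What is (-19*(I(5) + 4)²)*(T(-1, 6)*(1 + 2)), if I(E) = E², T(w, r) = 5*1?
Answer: -239685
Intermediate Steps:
T(w, r) = 5
(-19*(I(5) + 4)²)*(T(-1, 6)*(1 + 2)) = (-19*(5² + 4)²)*(5*(1 + 2)) = (-19*(25 + 4)²)*(5*3) = -19*29²*15 = -19*841*15 = -15979*15 = -239685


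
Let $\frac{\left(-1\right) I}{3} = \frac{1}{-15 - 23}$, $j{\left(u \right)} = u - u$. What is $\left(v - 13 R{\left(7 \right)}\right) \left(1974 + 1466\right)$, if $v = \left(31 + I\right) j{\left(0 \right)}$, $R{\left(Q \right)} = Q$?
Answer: $-313040$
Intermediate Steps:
$j{\left(u \right)} = 0$
$I = \frac{3}{38}$ ($I = - \frac{3}{-15 - 23} = - \frac{3}{-38} = \left(-3\right) \left(- \frac{1}{38}\right) = \frac{3}{38} \approx 0.078947$)
$v = 0$ ($v = \left(31 + \frac{3}{38}\right) 0 = \frac{1181}{38} \cdot 0 = 0$)
$\left(v - 13 R{\left(7 \right)}\right) \left(1974 + 1466\right) = \left(0 - 91\right) \left(1974 + 1466\right) = \left(0 - 91\right) 3440 = \left(-91\right) 3440 = -313040$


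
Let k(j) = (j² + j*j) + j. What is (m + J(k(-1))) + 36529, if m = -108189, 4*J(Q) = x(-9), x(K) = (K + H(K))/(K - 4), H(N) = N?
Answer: -1863151/26 ≈ -71660.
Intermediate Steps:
k(j) = j + 2*j² (k(j) = (j² + j²) + j = 2*j² + j = j + 2*j²)
x(K) = 2*K/(-4 + K) (x(K) = (K + K)/(K - 4) = (2*K)/(-4 + K) = 2*K/(-4 + K))
J(Q) = 9/26 (J(Q) = (2*(-9)/(-4 - 9))/4 = (2*(-9)/(-13))/4 = (2*(-9)*(-1/13))/4 = (¼)*(18/13) = 9/26)
(m + J(k(-1))) + 36529 = (-108189 + 9/26) + 36529 = -2812905/26 + 36529 = -1863151/26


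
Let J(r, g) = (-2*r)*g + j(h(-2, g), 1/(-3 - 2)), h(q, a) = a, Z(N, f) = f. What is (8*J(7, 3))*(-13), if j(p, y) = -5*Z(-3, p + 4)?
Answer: 8008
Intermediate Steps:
j(p, y) = -20 - 5*p (j(p, y) = -5*(p + 4) = -5*(4 + p) = -20 - 5*p)
J(r, g) = -20 - 5*g - 2*g*r (J(r, g) = (-2*r)*g + (-20 - 5*g) = -2*g*r + (-20 - 5*g) = -20 - 5*g - 2*g*r)
(8*J(7, 3))*(-13) = (8*(-20 - 5*3 - 2*3*7))*(-13) = (8*(-20 - 15 - 42))*(-13) = (8*(-77))*(-13) = -616*(-13) = 8008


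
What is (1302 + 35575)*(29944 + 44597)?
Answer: 2748848457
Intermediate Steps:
(1302 + 35575)*(29944 + 44597) = 36877*74541 = 2748848457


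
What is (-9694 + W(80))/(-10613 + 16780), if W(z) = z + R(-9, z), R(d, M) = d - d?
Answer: -9614/6167 ≈ -1.5589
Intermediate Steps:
R(d, M) = 0
W(z) = z (W(z) = z + 0 = z)
(-9694 + W(80))/(-10613 + 16780) = (-9694 + 80)/(-10613 + 16780) = -9614/6167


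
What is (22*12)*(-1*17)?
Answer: -4488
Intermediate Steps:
(22*12)*(-1*17) = 264*(-17) = -4488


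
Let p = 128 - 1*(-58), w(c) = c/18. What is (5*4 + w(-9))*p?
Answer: 3627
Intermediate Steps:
w(c) = c/18 (w(c) = c*(1/18) = c/18)
p = 186 (p = 128 + 58 = 186)
(5*4 + w(-9))*p = (5*4 + (1/18)*(-9))*186 = (20 - 1/2)*186 = (39/2)*186 = 3627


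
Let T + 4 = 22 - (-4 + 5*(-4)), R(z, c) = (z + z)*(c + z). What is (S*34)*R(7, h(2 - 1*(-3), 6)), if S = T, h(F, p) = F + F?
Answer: 339864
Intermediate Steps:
h(F, p) = 2*F
R(z, c) = 2*z*(c + z) (R(z, c) = (2*z)*(c + z) = 2*z*(c + z))
T = 42 (T = -4 + (22 - (-4 + 5*(-4))) = -4 + (22 - (-4 - 20)) = -4 + (22 - 1*(-24)) = -4 + (22 + 24) = -4 + 46 = 42)
S = 42
(S*34)*R(7, h(2 - 1*(-3), 6)) = (42*34)*(2*7*(2*(2 - 1*(-3)) + 7)) = 1428*(2*7*(2*(2 + 3) + 7)) = 1428*(2*7*(2*5 + 7)) = 1428*(2*7*(10 + 7)) = 1428*(2*7*17) = 1428*238 = 339864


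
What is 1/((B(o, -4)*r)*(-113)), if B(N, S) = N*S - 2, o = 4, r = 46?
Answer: 1/93564 ≈ 1.0688e-5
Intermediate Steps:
B(N, S) = -2 + N*S
1/((B(o, -4)*r)*(-113)) = 1/(((-2 + 4*(-4))*46)*(-113)) = 1/(((-2 - 16)*46)*(-113)) = 1/(-18*46*(-113)) = 1/(-828*(-113)) = 1/93564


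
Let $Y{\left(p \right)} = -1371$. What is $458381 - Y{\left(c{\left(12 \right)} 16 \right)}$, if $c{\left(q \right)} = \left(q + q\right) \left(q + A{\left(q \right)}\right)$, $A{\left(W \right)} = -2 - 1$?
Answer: $459752$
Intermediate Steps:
$A{\left(W \right)} = -3$ ($A{\left(W \right)} = -2 - 1 = -3$)
$c{\left(q \right)} = 2 q \left(-3 + q\right)$ ($c{\left(q \right)} = \left(q + q\right) \left(q - 3\right) = 2 q \left(-3 + q\right)$)
$458381 - Y{\left(c{\left(12 \right)} 16 \right)} = 458381 - -1371 = 458381 + 1371 = 459752$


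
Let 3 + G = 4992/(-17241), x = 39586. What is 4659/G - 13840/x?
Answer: -530093801089/374186665 ≈ -1416.7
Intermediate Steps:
G = -18905/5747 (G = -3 + 4992/(-17241) = -3 + 4992*(-1/17241) = -3 - 1664/5747 = -18905/5747 ≈ -3.2895)
4659/G - 13840/x = 4659/(-18905/5747) - 13840/39586 = 4659*(-5747/18905) - 13840*1/39586 = -26775273/18905 - 6920/19793 = -530093801089/374186665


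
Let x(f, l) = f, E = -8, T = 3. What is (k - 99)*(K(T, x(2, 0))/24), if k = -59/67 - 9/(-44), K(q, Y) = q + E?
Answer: 1469225/70752 ≈ 20.766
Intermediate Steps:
K(q, Y) = -8 + q (K(q, Y) = q - 8 = -8 + q)
k = -1993/2948 (k = -59*1/67 - 9*(-1/44) = -59/67 + 9/44 = -1993/2948 ≈ -0.67605)
(k - 99)*(K(T, x(2, 0))/24) = (-1993/2948 - 99)*((-8 + 3)/24) = -(-1469225)/(2948*24) = -293845/2948*(-5/24) = 1469225/70752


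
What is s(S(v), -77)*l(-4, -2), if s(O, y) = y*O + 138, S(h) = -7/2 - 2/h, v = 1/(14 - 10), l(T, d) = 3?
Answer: 6141/2 ≈ 3070.5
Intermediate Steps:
v = ¼ (v = 1/4 = ¼ ≈ 0.25000)
S(h) = -7/2 - 2/h (S(h) = -7*½ - 2/h = -7/2 - 2/h)
s(O, y) = 138 + O*y (s(O, y) = O*y + 138 = 138 + O*y)
s(S(v), -77)*l(-4, -2) = (138 + (-7/2 - 2/¼)*(-77))*3 = (138 + (-7/2 - 2*4)*(-77))*3 = (138 + (-7/2 - 8)*(-77))*3 = (138 - 23/2*(-77))*3 = (138 + 1771/2)*3 = (2047/2)*3 = 6141/2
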